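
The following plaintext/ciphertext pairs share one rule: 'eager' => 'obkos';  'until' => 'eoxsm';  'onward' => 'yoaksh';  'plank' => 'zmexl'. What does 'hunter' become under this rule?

rvrdfv

Shifts by position in eager: pos 0: e→o (+10), pos 1: a→b (+1), pos 2: g→k (+4), pos 3: e→o (+10), pos 4: r→s (+1) — repeating every 3. It's a Vigenère-style cipher with numeric key [10,1,4]: position i shifts by key[i mod 3].
On hunter: h+10=r, u+1=v, n+4=r, t+10=d, e+1=f, r+4=v.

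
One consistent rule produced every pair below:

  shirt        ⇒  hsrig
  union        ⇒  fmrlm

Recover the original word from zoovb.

Each letter is replaced by its mirror in the alphabet: a↔z, b↔y, c↔x, and so on (the Atbash cipher).
Decoding zoovb: z↔a, o↔l, o↔l, v↔e, b↔y.

alley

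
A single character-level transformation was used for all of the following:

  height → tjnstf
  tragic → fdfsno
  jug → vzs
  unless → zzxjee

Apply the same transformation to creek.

odjjw

The shift depends on letter class: consonant h→t is +12, but vowel e→j is +5. The rule splits by letter class: vowels +5, consonants +12.
For creek: c(cons)+12=o, r(cons)+12=d, e(vowel)+5=j, e(vowel)+5=j, k(cons)+12=w.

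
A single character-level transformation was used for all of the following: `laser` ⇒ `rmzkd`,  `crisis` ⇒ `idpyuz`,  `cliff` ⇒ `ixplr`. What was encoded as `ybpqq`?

spike

Shifts by position in laser: pos 0: l→r (+6), pos 1: a→m (+12), pos 2: s→z (+7), pos 3: e→k (+6), pos 4: r→d (+12) — repeating every 3. A repeating key of period 3 is used — shifts +6, +12, +7 over and over.
Reversing it on ybpqq: y−6=s, b−12=p, p−7=i, q−6=k, q−12=e.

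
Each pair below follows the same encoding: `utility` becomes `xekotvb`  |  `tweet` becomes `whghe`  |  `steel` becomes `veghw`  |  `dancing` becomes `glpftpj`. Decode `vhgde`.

Shifts by position in utility: pos 0: u→x (+3), pos 1: t→e (+11), pos 2: i→k (+2), pos 3: l→o (+3), pos 4: i→t (+11), pos 5: t→v (+2) — repeating every 3. It's a Vigenère-style cipher with numeric key [3,11,2]: position i shifts by key[i mod 3].
Decoding vhgde: v−3=s, h−11=w, g−2=e, d−3=a, e−11=t.

sweat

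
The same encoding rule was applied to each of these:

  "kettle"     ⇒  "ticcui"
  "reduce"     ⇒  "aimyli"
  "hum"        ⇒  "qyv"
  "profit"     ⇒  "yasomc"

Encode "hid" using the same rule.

The shift depends on letter class: consonant k→t is +9, but vowel e→i is +4. Two shifts are in play — +4 for a/e/i/o/u, +9 for every other letter.
On hid: h(cons)+9=q, i(vowel)+4=m, d(cons)+9=m.

qmm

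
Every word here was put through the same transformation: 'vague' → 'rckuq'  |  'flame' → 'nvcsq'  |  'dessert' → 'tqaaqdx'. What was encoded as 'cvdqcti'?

already

v(21)→r(17) and a(0)→c(2) fit y≡23x+2 (mod 26); the inverse of 23 mod 26 is 17. This is an affine cipher: with a=0,…,z=25, each position x becomes (23x+2) mod 26.
Decoding cvdqcti: c(2)→17·(2−2)≡0=a; v(21)→17·(21−2)≡11=l; d(3)→17·(3−2)≡17=r; q(16)→17·(16−2)≡4=e; c(2)→17·(2−2)≡0=a; t(19)→17·(19−2)≡3=d; i(8)→17·(8−2)≡24=y (all mod 26).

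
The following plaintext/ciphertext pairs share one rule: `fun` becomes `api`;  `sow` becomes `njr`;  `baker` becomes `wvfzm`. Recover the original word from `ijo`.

Compare letters: f→a is +21, u→p is +21, n→i is +21 — a constant shift. Each letter is shifted forward by 21 in the alphabet (a Caesar shift of +21).
Decoding ijo: i−21=n, j−21=o, o−21=t.

not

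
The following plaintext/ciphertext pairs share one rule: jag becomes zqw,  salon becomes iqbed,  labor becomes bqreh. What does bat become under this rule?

Compare letters: j→z is +16, a→q is +16, g→w is +16 — a constant shift. Every letter moves 16 places later in the alphabet, wrapping around z→a.
For bat: b+16=r, a+16=q, t+16=j.

rqj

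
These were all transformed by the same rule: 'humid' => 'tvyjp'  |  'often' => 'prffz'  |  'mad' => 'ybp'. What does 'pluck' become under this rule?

Vowels shift forward by 1 and consonants shift forward by 12.
Applying it to pluck: p(cons)+12=b, l(cons)+12=x, u(vowel)+1=v, c(cons)+12=o, k(cons)+12=w.

bxvow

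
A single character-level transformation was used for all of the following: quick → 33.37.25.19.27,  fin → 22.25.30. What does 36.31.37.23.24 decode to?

tough

q is letter #17 and maps to 33: an offset of 16. Each letter is replaced by its alphabet position (a=1..z=26) + 16.
Decoding 36.31.37.23.24: 36→(36−16)÷1=20=t, 31→(31−16)÷1=15=o, 37→(37−16)÷1=21=u, 23→(23−16)÷1=7=g, 24→(24−16)÷1=8=h.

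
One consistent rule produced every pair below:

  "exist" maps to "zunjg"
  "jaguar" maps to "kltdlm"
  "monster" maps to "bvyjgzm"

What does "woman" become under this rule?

e(4)→z(25) and x(23)→u(20) fit y≡23x+11 (mod 26); the inverse of 23 mod 26 is 17. Each letter's alphabet position (a=0..z=25) is mapped through 23·x+11 mod 26 — an affine cipher.
For woman: w(22)→23·22+11≡23=x; o(14)→23·14+11≡21=v; m(12)→23·12+11≡1=b; a(0)→23·0+11≡11=l; n(13)→23·13+11≡24=y (all mod 26).

xvbly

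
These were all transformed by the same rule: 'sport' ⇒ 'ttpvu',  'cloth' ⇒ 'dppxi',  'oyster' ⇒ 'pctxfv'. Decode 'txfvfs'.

stereo

Shifts by position in sport: pos 0: s→t (+1), pos 1: p→t (+4), pos 2: o→p (+1), pos 3: r→v (+4) — repeating every 2. A repeating key of period 2 is used — shifts +1, +4 over and over.
Undoing it on txfvfs: t−1=s, x−4=t, f−1=e, v−4=r, f−1=e, s−4=o.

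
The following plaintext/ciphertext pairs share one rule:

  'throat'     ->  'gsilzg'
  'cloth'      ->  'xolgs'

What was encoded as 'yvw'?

bed

Each pair mirrors across the alphabet (t↔g, h↔s, r↔i): positions sum to 25. Letters are reflected about the middle of the alphabet (position → 25−position): Atbash.
Reversing it on yvw: y↔b, v↔e, w↔d.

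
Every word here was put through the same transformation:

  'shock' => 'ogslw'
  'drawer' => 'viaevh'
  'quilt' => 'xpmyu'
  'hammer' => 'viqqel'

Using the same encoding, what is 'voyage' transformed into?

ikecsz

The output letters match the input read backwards, each shifted +4: shock reversed is kcohs. Read the word backwards and shift each letter +4.
For voyage: reverse → egayov; then shift: e+4=i, g+4=k, a+4=e, y+4=c, o+4=s, v+4=z.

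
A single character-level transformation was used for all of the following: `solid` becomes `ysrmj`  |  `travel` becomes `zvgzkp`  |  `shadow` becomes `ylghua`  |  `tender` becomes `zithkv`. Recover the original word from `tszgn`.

notch

Shifts by position in solid: pos 0: s→y (+6), pos 1: o→s (+4), pos 2: l→r (+6), pos 3: i→m (+4) — repeating every 2. The shifts repeat in a cycle of length 2: positions 0,1,… shift by +6, +4, then the pattern repeats.
Decoding tszgn: t−6=n, s−4=o, z−6=t, g−4=c, n−6=h.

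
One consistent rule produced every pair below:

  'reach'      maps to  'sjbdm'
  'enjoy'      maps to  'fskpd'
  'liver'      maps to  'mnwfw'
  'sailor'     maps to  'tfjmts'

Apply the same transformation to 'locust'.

Shifts by position in reach: pos 0: r→s (+1), pos 1: e→j (+5), pos 2: a→b (+1), pos 3: c→d (+1), pos 4: h→m (+5) — repeating every 3. A repeating key of period 3 is used — shifts +1, +5, +1 over and over.
For locust: l+1=m, o+5=t, c+1=d, u+1=v, s+5=x, t+1=u.

mtdvxu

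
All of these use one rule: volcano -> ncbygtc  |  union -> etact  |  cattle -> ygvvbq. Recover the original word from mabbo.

silly

v(21)→n(13) and o(14)→c(2) fit y≡9x+6 (mod 26); the inverse of 9 mod 26 is 3. This is an affine cipher: with a=0,…,z=25, each position x becomes (9x+6) mod 26.
Decoding mabbo: m(12)→3·(12−6)≡18=s; a(0)→3·(0−6)≡8=i; b(1)→3·(1−6)≡11=l; b(1)→3·(1−6)≡11=l; o(14)→3·(14−6)≡24=y (all mod 26).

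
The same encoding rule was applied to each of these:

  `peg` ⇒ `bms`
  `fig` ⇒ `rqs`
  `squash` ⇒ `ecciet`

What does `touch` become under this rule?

The shift depends on letter class: consonant p→b is +12, but vowel e→m is +8. The rule splits by letter class: vowels +8, consonants +12.
For touch: t(cons)+12=f, o(vowel)+8=w, u(vowel)+8=c, c(cons)+12=o, h(cons)+12=t.

fwcot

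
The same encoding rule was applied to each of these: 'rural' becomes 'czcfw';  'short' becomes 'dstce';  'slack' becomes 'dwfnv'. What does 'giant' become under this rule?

The shift depends on letter class: consonant r→c is +11, but vowel u→z is +5. Vowels shift forward by 5 and consonants shift forward by 11.
For giant: g(cons)+11=r, i(vowel)+5=n, a(vowel)+5=f, n(cons)+11=y, t(cons)+11=e.

rnfye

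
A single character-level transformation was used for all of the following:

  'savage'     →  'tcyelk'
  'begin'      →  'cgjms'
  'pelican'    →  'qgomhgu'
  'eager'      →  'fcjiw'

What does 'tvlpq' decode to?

Each letter shifts forward by (position + 1), i.e. 1, 2, 3, … — the shift grows by one for each successive letter.
Decoding tvlpq: t−1=s, v−2=t, l−3=i, p−4=l, q−5=l.

still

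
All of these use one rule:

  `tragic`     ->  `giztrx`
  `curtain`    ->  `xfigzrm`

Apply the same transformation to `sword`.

This is the alphabet-reversal cipher (Atbash): a becomes z, b becomes y, etc.
For sword: s↔h, w↔d, o↔l, r↔i, d↔w.

hdliw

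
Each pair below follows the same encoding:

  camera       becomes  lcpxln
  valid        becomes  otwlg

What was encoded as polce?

The output letters match the input read backwards, each shifted +11: camera reversed is aremac. The word is reversed, then every letter is shifted forward by 11.
Undoing it on polce: shift back: p−11=e, o−11=d, l−11=a, c−11=r, e−11=t → edart; then reverse → trade.

trade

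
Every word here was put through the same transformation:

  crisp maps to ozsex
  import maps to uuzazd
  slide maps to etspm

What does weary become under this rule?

imkdg

It's a Vigenère-style cipher with numeric key [12,8,10]: position i shifts by key[i mod 3].
Applying it to weary: w+12=i, e+8=m, a+10=k, r+12=d, y+8=g.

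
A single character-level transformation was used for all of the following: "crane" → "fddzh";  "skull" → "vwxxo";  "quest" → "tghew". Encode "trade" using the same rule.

wddph

Shifts by position in crane: pos 0: c→f (+3), pos 1: r→d (+12), pos 2: a→d (+3), pos 3: n→z (+12) — repeating every 2. The shifts repeat in a cycle of length 2: positions 0,1,… shift by +3, +12, then the pattern repeats.
On trade: t+3=w, r+12=d, a+3=d, d+12=p, e+3=h.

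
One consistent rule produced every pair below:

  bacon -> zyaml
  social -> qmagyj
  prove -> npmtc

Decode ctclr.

event

Compare letters: b→z is +24, a→y is +24, c→a is +24 — a constant shift. It's a constant shift of +24 (ROT24).
Undoing it on ctclr: c−24=e, t−24=v, c−24=e, l−24=n, r−24=t.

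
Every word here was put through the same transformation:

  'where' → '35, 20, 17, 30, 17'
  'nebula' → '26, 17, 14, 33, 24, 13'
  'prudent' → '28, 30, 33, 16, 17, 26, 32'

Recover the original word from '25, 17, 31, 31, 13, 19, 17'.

w is letter #23 and maps to 35: an offset of 12. Each letter is replaced by its alphabet position (a=1..z=26) + 12.
Reversing it on 25, 17, 31, 31, 13, 19, 17: 25→(25−12)÷1=13=m, 17→(17−12)÷1=5=e, 31→(31−12)÷1=19=s, 31→(31−12)÷1=19=s, 13→(13−12)÷1=1=a, 19→(19−12)÷1=7=g, 17→(17−12)÷1=5=e.

message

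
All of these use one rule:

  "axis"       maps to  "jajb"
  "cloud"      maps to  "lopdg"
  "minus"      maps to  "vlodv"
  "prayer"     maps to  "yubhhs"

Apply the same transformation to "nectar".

Shifts by position in axis: pos 0: a→j (+9), pos 1: x→a (+3), pos 2: i→j (+1), pos 3: s→b (+9) — repeating every 3. The shifts repeat in a cycle of length 3: positions 0,1,… shift by +9, +3, +1, then the pattern repeats.
For nectar: n+9=w, e+3=h, c+1=d, t+9=c, a+3=d, r+1=s.

whdcds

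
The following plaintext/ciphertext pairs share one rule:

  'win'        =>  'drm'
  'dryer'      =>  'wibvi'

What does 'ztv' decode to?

age

Each pair mirrors across the alphabet (w↔d, i↔r, n↔m): positions sum to 25. Each letter is replaced by its mirror in the alphabet: a↔z, b↔y, c↔x, and so on (the Atbash cipher).
Undoing it on ztv: z↔a, t↔g, v↔e.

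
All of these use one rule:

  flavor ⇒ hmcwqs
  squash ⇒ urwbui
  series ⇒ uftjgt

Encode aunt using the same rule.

cvpu

Shifts by position in flavor: pos 0: f→h (+2), pos 1: l→m (+1), pos 2: a→c (+2), pos 3: v→w (+1) — repeating every 2. It's a Vigenère-style cipher with numeric key [2,1]: position i shifts by key[i mod 2].
For aunt: a+2=c, u+1=v, n+2=p, t+1=u.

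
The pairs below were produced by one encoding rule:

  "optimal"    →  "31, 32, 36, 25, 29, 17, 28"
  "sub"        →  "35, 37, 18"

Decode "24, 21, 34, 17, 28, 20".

herald

o is letter #15 and maps to 31: an offset of 16. The number is (letter's place in the alphabet, a=1) + 16.
Decoding 24, 21, 34, 17, 28, 20: 24→(24−16)÷1=8=h, 21→(21−16)÷1=5=e, 34→(34−16)÷1=18=r, 17→(17−16)÷1=1=a, 28→(28−16)÷1=12=l, 20→(20−16)÷1=4=d.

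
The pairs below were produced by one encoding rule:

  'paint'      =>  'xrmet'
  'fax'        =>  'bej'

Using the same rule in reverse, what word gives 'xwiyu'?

quest

The output letters match the input read backwards, each shifted +4: paint reversed is tniap. The word is reversed, then every letter is shifted forward by 4.
Reversing it on xwiyu: shift back: x−4=t, w−4=s, i−4=e, y−4=u, u−4=q → tseuq; then reverse → quest.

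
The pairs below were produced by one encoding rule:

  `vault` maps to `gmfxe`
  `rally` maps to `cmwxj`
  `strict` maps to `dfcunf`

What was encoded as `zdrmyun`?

The shifts repeat in a cycle of length 2: positions 0,1,… shift by +11, +12, then the pattern repeats.
Undoing it on zdrmyun: z−11=o, d−12=r, r−11=g, m−12=a, y−11=n, u−12=i, n−11=c.

organic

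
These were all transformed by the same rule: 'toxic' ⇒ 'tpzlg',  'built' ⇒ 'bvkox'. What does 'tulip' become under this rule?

In toxic: t→t is +0, o→p is +1, x→z is +2, i→l is +3 — the shift increases by 1 each position. The shift increases by 1 at each position, starting from +0: 0, 1, 2, ….
For tulip: t+0=t, u+1=v, l+2=n, i+3=l, p+4=t.

tvnlt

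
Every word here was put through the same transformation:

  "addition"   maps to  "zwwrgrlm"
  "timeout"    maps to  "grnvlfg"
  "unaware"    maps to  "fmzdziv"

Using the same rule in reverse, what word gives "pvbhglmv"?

Letters are reflected about the middle of the alphabet (position → 25−position): Atbash.
Undoing it on pvbhglmv: p↔k, v↔e, b↔y, h↔s, g↔t, l↔o, m↔n, v↔e.

keystone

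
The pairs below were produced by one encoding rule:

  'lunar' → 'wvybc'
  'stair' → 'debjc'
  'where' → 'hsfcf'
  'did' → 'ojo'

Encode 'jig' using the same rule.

ujr

The shift depends on letter class: consonant l→w is +11, but vowel u→v is +1. Two shifts are in play — +1 for a/e/i/o/u, +11 for every other letter.
Applying it to jig: j(cons)+11=u, i(vowel)+1=j, g(cons)+11=r.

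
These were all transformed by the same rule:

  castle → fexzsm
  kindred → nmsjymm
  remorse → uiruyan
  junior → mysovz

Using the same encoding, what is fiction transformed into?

Each letter shifts forward by (position + 3), i.e. 3, 4, 5, … — the shift grows by one for each successive letter.
For fiction: f+3=i, i+4=m, c+5=h, t+6=z, i+7=p, o+8=w, n+9=w.

imhzpww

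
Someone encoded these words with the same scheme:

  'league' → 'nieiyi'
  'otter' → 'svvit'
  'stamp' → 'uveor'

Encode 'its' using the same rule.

mvu

Vowels shift forward by 4 and consonants shift forward by 2.
For its: i(vowel)+4=m, t(cons)+2=v, s(cons)+2=u.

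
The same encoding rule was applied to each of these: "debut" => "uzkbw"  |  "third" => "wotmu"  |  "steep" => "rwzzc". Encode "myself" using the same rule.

d(3)→u(20) and e(4)→z(25) fit y≡5x+5 (mod 26); the inverse of 5 mod 26 is 21. Each letter's alphabet position (a=0..z=25) is mapped through 5·x+5 mod 26 — an affine cipher.
Applying it to myself: m(12)→5·12+5≡13=n; y(24)→5·24+5≡21=v; s(18)→5·18+5≡17=r; e(4)→5·4+5≡25=z; l(11)→5·11+5≡8=i; f(5)→5·5+5≡4=e (all mod 26).

nvrzie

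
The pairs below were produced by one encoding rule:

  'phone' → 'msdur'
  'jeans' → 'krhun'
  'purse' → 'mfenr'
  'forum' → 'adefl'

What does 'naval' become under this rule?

uhohc

p(15)→m(12) and h(7)→s(18) fit y≡9x+7 (mod 26); the inverse of 9 mod 26 is 3. Each letter's alphabet position (a=0..z=25) is mapped through 9·x+7 mod 26 — an affine cipher.
On naval: n(13)→9·13+7≡20=u; a(0)→9·0+7≡7=h; v(21)→9·21+7≡14=o; a(0)→9·0+7≡7=h; l(11)→9·11+7≡2=c (all mod 26).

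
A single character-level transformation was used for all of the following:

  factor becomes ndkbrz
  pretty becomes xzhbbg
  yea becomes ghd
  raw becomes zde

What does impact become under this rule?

The shift depends on letter class: consonant f→n is +8, but vowel a→d is +3. Vowels shift forward by 3 and consonants shift forward by 8.
Applying it to impact: i(vowel)+3=l, m(cons)+8=u, p(cons)+8=x, a(vowel)+3=d, c(cons)+8=k, t(cons)+8=b.

luxdkb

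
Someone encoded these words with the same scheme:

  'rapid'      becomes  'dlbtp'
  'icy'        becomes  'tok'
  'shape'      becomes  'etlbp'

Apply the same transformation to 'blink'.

The shift depends on letter class: consonant r→d is +12, but vowel a→l is +11. Two shifts are in play — +11 for a/e/i/o/u, +12 for every other letter.
For blink: b(cons)+12=n, l(cons)+12=x, i(vowel)+11=t, n(cons)+12=z, k(cons)+12=w.

nxtzw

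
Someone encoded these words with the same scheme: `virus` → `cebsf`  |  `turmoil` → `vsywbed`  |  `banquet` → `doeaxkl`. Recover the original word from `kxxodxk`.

antenna

The word is reversed, then every letter is shifted forward by 10.
Decoding kxxodxk: shift back: k−10=a, x−10=n, x−10=n, o−10=e, d−10=t, x−10=n, k−10=a → annetna; then reverse → antenna.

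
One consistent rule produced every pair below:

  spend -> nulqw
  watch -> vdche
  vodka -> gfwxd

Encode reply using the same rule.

ylumz

This is an affine cipher: with a=0,…,z=25, each position x becomes (15x+3) mod 26.
On reply: r(17)→15·17+3≡24=y; e(4)→15·4+3≡11=l; p(15)→15·15+3≡20=u; l(11)→15·11+3≡12=m; y(24)→15·24+3≡25=z (all mod 26).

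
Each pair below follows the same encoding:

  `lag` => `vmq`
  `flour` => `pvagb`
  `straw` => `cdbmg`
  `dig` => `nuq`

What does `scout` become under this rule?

cmagd

Vowels shift forward by 12 and consonants shift forward by 10.
On scout: s(cons)+10=c, c(cons)+10=m, o(vowel)+12=a, u(vowel)+12=g, t(cons)+10=d.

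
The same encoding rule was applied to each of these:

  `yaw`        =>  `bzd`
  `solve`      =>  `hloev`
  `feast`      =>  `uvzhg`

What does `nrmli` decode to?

minor

This is the alphabet-reversal cipher (Atbash): a becomes z, b becomes y, etc.
Undoing it on nrmli: n↔m, r↔i, m↔n, l↔o, i↔r.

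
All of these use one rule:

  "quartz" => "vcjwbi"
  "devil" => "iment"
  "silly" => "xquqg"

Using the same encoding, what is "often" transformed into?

Shifts by position in quartz: pos 0: q→v (+5), pos 1: u→c (+8), pos 2: a→j (+9), pos 3: r→w (+5), pos 4: t→b (+8), pos 5: z→i (+9) — repeating every 3. The shifts repeat in a cycle of length 3: positions 0,1,… shift by +5, +8, +9, then the pattern repeats.
On often: o+5=t, f+8=n, t+9=c, e+5=j, n+8=v.

tncjv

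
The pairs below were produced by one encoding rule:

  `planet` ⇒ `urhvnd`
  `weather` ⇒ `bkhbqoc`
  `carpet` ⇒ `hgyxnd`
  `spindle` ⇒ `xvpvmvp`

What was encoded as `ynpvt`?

In planet: p→u is +5, l→r is +6, a→h is +7, n→v is +8 — the shift increases by 1 each position. Each letter shifts forward by (position + 5), i.e. 5, 6, 7, … — the shift grows by one for each successive letter.
Reversing it on ynpvt: y−5=t, n−6=h, p−7=i, v−8=n, t−9=k.

think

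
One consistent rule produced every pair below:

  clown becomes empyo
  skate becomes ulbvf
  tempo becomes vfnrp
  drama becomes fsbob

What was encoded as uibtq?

The shifts repeat in a cycle of length 3: positions 0,1,… shift by +2, +1, +1, then the pattern repeats.
Reversing it on uibtq: u−2=s, i−1=h, b−1=a, t−2=r, q−1=p.

sharp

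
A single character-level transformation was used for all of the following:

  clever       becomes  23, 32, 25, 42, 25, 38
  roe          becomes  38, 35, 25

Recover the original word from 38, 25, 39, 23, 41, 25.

rescue

Letters become their 1-based position plus 20 (so a→21, b→22, …).
Decoding 38, 25, 39, 23, 41, 25: 38→(38−20)÷1=18=r, 25→(25−20)÷1=5=e, 39→(39−20)÷1=19=s, 23→(23−20)÷1=3=c, 41→(41−20)÷1=21=u, 25→(25−20)÷1=5=e.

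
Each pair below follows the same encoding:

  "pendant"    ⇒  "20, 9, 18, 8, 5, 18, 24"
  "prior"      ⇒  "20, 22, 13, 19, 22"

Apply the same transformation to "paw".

p is letter #16 and maps to 20: an offset of 4. Letters become their 1-based position plus 4 (so a→5, b→6, …).
Applying it to paw: p=16→20, a=1→5, w=23→27.

20, 5, 27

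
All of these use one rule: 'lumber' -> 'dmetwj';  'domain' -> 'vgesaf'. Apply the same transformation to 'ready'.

jwsvq

This is a Caesar cipher with shift 18.
Applying it to ready: r+18=j, e+18=w, a+18=s, d+18=v, y+18=q.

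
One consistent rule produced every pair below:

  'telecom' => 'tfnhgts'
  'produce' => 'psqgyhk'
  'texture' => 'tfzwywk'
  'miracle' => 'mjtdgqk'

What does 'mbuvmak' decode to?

massive

In telecom: t→t is +0, e→f is +1, l→n is +2, e→h is +3 — the shift increases by 1 each position. Each letter shifts forward by its position index (0, 1, 2, …) — the shift grows by one for each successive letter.
Reversing it on mbuvmak: m−0=m, b−1=a, u−2=s, v−3=s, m−4=i, a−5=v, k−6=e.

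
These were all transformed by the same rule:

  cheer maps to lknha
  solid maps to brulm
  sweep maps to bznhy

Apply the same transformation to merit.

vhalc

Shifts by position in cheer: pos 0: c→l (+9), pos 1: h→k (+3), pos 2: e→n (+9), pos 3: e→h (+3) — repeating every 2. It's a Vigenère-style cipher with numeric key [9,3]: position i shifts by key[i mod 2].
Applying it to merit: m+9=v, e+3=h, r+9=a, i+3=l, t+9=c.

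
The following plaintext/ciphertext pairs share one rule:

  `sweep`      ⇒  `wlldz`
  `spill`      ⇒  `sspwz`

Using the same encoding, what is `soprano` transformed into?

vuhywvz

Two steps: reverse the string, then apply a Caesar shift of +7.
On soprano: reverse → onarpos; then shift: o+7=v, n+7=u, a+7=h, r+7=y, p+7=w, o+7=v, s+7=z.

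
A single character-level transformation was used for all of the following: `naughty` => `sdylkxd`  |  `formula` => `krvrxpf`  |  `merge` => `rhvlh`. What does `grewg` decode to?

board

A repeating key of period 3 is used — shifts +5, +3, +4 over and over.
Decoding grewg: g−5=b, r−3=o, e−4=a, w−5=r, g−3=d.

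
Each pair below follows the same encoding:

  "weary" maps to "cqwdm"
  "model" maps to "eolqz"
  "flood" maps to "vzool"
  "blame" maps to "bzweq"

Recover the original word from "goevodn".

comfort

w(22)→c(2) and e(4)→q(16) fit y≡5x+22 (mod 26); the inverse of 5 mod 26 is 21. Treating letters as 0–25, the rule is x ↦ 5x + 22 (mod 26).
Undoing it on goevodn: g(6)→21·(6−22)≡2=c; o(14)→21·(14−22)≡14=o; e(4)→21·(4−22)≡12=m; v(21)→21·(21−22)≡5=f; o(14)→21·(14−22)≡14=o; d(3)→21·(3−22)≡17=r; n(13)→21·(13−22)≡19=t (all mod 26).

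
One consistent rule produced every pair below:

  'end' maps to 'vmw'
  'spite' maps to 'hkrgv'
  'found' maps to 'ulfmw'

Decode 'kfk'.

Each pair mirrors across the alphabet (e↔v, n↔m, d↔w): positions sum to 25. This is the alphabet-reversal cipher (Atbash): a becomes z, b becomes y, etc.
Decoding kfk: k↔p, f↔u, k↔p.

pup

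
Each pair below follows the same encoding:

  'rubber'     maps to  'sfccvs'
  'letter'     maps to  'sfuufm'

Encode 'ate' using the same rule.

The output letters match the input read backwards, each shifted +1: rubber reversed is rebbur. Two steps: reverse the string, then apply a Caesar shift of +1.
For ate: reverse → eta; then shift: e+1=f, t+1=u, a+1=b.

fub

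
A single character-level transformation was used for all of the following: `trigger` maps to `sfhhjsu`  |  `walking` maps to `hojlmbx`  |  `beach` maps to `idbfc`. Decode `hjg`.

fig

The output letters match the input read backwards, each shifted +1: trigger reversed is reggirt. Read the word backwards and shift each letter +1.
Decoding hjg: shift back: h−1=g, j−1=i, g−1=f → gif; then reverse → fig.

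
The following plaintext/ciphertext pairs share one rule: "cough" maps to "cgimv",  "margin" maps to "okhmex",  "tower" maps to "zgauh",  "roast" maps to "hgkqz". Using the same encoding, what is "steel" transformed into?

qzuuf

c(2)→c(2) and o(14)→g(6) fit y≡9x+10 (mod 26); the inverse of 9 mod 26 is 3. Each letter's alphabet position (a=0..z=25) is mapped through 9·x+10 mod 26 — an affine cipher.
Applying it to steel: s(18)→9·18+10≡16=q; t(19)→9·19+10≡25=z; e(4)→9·4+10≡20=u; e(4)→9·4+10≡20=u; l(11)→9·11+10≡5=f (all mod 26).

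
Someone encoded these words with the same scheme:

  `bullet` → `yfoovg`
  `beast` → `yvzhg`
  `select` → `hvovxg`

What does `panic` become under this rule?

kzmrx

Each pair mirrors across the alphabet (b↔y, u↔f, l↔o): positions sum to 25. Letters are reflected about the middle of the alphabet (position → 25−position): Atbash.
On panic: p↔k, a↔z, n↔m, i↔r, c↔x.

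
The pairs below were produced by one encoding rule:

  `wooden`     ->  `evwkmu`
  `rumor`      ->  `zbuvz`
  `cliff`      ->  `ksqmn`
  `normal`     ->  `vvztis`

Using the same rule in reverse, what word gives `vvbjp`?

A repeating key of period 2 is used — shifts +8, +7 over and over.
Decoding vvbjp: v−8=n, v−7=o, b−8=t, j−7=c, p−8=h.

notch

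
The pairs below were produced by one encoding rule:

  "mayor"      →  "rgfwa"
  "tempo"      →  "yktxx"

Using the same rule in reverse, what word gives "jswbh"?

empty

In mayor: m→r is +5, a→g is +6, y→f is +7, o→w is +8 — the shift increases by 1 each position. Letter i (0-indexed) is shifted by i+5, so successive shifts are 5, 6, 7, ….
Undoing it on jswbh: j−5=e, s−6=m, w−7=p, b−8=t, h−9=y.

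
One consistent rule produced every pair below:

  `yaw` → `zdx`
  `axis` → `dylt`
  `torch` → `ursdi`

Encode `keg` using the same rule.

The shift depends on letter class: consonant y→z is +1, but vowel a→d is +3. Two shifts are in play — +3 for a/e/i/o/u, +1 for every other letter.
On keg: k(cons)+1=l, e(vowel)+3=h, g(cons)+1=h.

lhh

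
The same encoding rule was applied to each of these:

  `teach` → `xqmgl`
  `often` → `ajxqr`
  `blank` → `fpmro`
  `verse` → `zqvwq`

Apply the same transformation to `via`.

zum

The shift depends on letter class: consonant t→x is +4, but vowel e→q is +12. Vowels shift forward by 12 and consonants shift forward by 4.
On via: v(cons)+4=z, i(vowel)+12=u, a(vowel)+12=m.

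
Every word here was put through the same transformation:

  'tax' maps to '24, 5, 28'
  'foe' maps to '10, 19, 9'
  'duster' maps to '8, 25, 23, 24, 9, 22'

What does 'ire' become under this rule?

13, 22, 9

Letters become their 1-based position plus 4 (so a→5, b→6, …).
Applying it to ire: i=9→13, r=18→22, e=5→9.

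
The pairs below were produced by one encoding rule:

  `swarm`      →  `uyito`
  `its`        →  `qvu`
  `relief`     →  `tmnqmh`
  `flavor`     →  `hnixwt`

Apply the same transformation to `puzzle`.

Two shifts are in play — +8 for a/e/i/o/u, +2 for every other letter.
On puzzle: p(cons)+2=r, u(vowel)+8=c, z(cons)+2=b, z(cons)+2=b, l(cons)+2=n, e(vowel)+8=m.

rcbbnm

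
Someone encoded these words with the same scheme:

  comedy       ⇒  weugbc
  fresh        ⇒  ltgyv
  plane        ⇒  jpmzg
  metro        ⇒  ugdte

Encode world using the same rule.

c(2)→w(22) and o(14)→e(4) fit y≡5x+12 (mod 26); the inverse of 5 mod 26 is 21. Treating letters as 0–25, the rule is x ↦ 5x + 12 (mod 26).
For world: w(22)→5·22+12≡18=s; o(14)→5·14+12≡4=e; r(17)→5·17+12≡19=t; l(11)→5·11+12≡15=p; d(3)→5·3+12≡1=b (all mod 26).

setpb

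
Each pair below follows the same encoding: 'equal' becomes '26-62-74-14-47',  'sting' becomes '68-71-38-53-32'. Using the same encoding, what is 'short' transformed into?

e(#5)→26 and q(#17)→62: differences scale by 3, so n = 3·pos + 11. With a=1..z=26, the number is 3·pos + 11.
On short: s=19→68, h=8→35, o=15→56, r=18→65, t=20→71.

68-35-56-65-71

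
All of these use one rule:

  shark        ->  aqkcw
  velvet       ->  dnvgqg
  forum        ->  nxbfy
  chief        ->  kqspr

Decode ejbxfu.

warmth

Each letter shifts forward by (position + 8), i.e. 8, 9, 10, … — the shift grows by one for each successive letter.
Decoding ejbxfu: e−8=w, j−9=a, b−10=r, x−11=m, f−12=t, u−13=h.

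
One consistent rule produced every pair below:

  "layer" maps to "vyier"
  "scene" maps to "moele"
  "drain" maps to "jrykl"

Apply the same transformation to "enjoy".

l(11)→v(21) and a(0)→y(24) fit y≡21x+24 (mod 26); the inverse of 21 mod 26 is 5. Treating letters as 0–25, the rule is x ↦ 21x + 24 (mod 26).
For enjoy: e(4)→21·4+24≡4=e; n(13)→21·13+24≡11=l; j(9)→21·9+24≡5=f; o(14)→21·14+24≡6=g; y(24)→21·24+24≡8=i (all mod 26).

elfgi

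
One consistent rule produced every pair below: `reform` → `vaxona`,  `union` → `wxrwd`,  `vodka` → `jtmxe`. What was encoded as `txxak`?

Read the word backwards and shift each letter +9.
Decoding txxak: shift back: t−9=k, x−9=o, x−9=o, a−9=r, k−9=b → koorb; then reverse → brook.

brook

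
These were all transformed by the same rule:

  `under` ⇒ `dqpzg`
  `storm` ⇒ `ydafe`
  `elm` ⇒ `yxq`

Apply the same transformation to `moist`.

The output letters match the input read backwards, each shifted +12: under reversed is rednu. Two steps: reverse the string, then apply a Caesar shift of +12.
For moist: reverse → tsiom; then shift: t+12=f, s+12=e, i+12=u, o+12=a, m+12=y.

feuay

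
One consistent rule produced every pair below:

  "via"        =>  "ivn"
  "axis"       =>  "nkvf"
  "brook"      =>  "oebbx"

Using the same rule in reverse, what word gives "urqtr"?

hedge

Compare letters: v→i is +13, i→v is +13, a→n is +13 — a constant shift. This is a Caesar cipher with shift 13.
Reversing it on urqtr: u−13=h, r−13=e, q−13=d, t−13=g, r−13=e.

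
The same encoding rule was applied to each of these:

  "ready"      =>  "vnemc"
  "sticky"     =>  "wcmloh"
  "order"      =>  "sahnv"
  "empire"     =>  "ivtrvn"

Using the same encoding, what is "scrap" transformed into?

Shifts by position in ready: pos 0: r→v (+4), pos 1: e→n (+9), pos 2: a→e (+4), pos 3: d→m (+9) — repeating every 2. The shifts repeat in a cycle of length 2: positions 0,1,… shift by +4, +9, then the pattern repeats.
On scrap: s+4=w, c+9=l, r+4=v, a+9=j, p+4=t.

wlvjt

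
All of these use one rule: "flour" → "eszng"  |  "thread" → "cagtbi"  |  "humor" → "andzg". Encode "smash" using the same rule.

f(5)→e(4) and l(11)→s(18) fit y≡11x+1 (mod 26); the inverse of 11 mod 26 is 19. Treating letters as 0–25, the rule is x ↦ 11x + 1 (mod 26).
On smash: s(18)→11·18+1≡17=r; m(12)→11·12+1≡3=d; a(0)→11·0+1≡1=b; s(18)→11·18+1≡17=r; h(7)→11·7+1≡0=a (all mod 26).

rdbra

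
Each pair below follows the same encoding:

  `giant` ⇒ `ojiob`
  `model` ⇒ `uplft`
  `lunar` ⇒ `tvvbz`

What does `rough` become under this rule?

Shifts by position in giant: pos 0: g→o (+8), pos 1: i→j (+1), pos 2: a→i (+8), pos 3: n→o (+1) — repeating every 2. The shifts repeat in a cycle of length 2: positions 0,1,… shift by +8, +1, then the pattern repeats.
Applying it to rough: r+8=z, o+1=p, u+8=c, g+1=h, h+8=p.

zpchp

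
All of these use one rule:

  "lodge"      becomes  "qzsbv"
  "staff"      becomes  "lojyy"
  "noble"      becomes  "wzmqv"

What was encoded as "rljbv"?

usage

l(11)→q(16) and o(14)→z(25) fit y≡3x+9 (mod 26); the inverse of 3 mod 26 is 9. This is an affine cipher: with a=0,…,z=25, each position x becomes (3x+9) mod 26.
Reversing it on rljbv: r(17)→9·(17−9)≡20=u; l(11)→9·(11−9)≡18=s; j(9)→9·(9−9)≡0=a; b(1)→9·(1−9)≡6=g; v(21)→9·(21−9)≡4=e (all mod 26).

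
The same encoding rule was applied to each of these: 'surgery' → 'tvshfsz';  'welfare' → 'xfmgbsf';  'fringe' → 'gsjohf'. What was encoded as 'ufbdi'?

Compare letters: s→t is +1, u→v is +1, r→s is +1 — a constant shift. It's a constant shift of +1 (ROT1).
Decoding ufbdi: u−1=t, f−1=e, b−1=a, d−1=c, i−1=h.

teach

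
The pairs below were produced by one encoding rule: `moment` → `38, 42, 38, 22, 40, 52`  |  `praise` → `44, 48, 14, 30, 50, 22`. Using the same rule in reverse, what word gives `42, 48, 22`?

Each letter becomes 2×(its alphabet position, a=1..z=26) + 12.
Undoing it on 42, 48, 22: 42→(42−12)÷2=15=o, 48→(48−12)÷2=18=r, 22→(22−12)÷2=5=e.

ore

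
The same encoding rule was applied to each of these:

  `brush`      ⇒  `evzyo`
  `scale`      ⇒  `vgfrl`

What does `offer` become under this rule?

rjkky

In brush: b→e is +3, r→v is +4, u→z is +5, s→y is +6 — the shift increases by 1 each position. The shift increases by 1 at each position, starting from +3: 3, 4, 5, ….
Applying it to offer: o+3=r, f+4=j, f+5=k, e+6=k, r+7=y.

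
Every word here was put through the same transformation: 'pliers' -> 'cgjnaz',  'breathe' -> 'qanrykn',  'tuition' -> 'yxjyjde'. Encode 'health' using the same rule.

knrgyk

Treating letters as 0–25, the rule is x ↦ 25x + 17 (mod 26).
For health: h(7)→25·7+17≡10=k; e(4)→25·4+17≡13=n; a(0)→25·0+17≡17=r; l(11)→25·11+17≡6=g; t(19)→25·19+17≡24=y; h(7)→25·7+17≡10=k (all mod 26).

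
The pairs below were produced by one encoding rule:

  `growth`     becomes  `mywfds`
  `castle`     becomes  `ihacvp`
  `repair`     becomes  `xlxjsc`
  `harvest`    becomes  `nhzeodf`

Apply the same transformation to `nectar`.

tlkckc

The shift increases by 1 at each position, starting from +6: 6, 7, 8, ….
Applying it to nectar: n+6=t, e+7=l, c+8=k, t+9=c, a+10=k, r+11=c.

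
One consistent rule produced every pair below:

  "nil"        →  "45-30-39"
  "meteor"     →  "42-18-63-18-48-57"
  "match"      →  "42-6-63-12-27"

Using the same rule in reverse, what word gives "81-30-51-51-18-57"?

zipper

n(#14)→45 and i(#9)→30: differences scale by 3, so n = 3·pos + 3. Each letter becomes 3×(its alphabet position, a=1..z=26) + 3.
Undoing it on 81-30-51-51-18-57: 81→(81−3)÷3=26=z, 30→(30−3)÷3=9=i, 51→(51−3)÷3=16=p, 51→(51−3)÷3=16=p, 18→(18−3)÷3=5=e, 57→(57−3)÷3=18=r.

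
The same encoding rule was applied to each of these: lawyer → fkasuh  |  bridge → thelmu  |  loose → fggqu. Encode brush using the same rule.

thiqv

l(11)→f(5) and a(0)→k(10) fit y≡9x+10 (mod 26); the inverse of 9 mod 26 is 3. Treating letters as 0–25, the rule is x ↦ 9x + 10 (mod 26).
For brush: b(1)→9·1+10≡19=t; r(17)→9·17+10≡7=h; u(20)→9·20+10≡8=i; s(18)→9·18+10≡16=q; h(7)→9·7+10≡21=v (all mod 26).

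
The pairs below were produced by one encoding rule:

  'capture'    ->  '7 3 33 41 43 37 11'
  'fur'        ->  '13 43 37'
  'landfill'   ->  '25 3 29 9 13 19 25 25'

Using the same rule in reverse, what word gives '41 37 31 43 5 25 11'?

c(#3)→7 and a(#1)→3: differences scale by 2, so n = 2·pos + 1. The formula is n = 2×(alphabet index, a=1) + 1.
Undoing it on 41 37 31 43 5 25 11: 41→(41−1)÷2=20=t, 37→(37−1)÷2=18=r, 31→(31−1)÷2=15=o, 43→(43−1)÷2=21=u, 5→(5−1)÷2=2=b, 25→(25−1)÷2=12=l, 11→(11−1)÷2=5=e.

trouble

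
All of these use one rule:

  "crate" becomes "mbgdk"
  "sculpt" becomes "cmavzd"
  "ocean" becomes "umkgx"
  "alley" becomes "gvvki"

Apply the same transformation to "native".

xgdofk

Two shifts are in play — +6 for a/e/i/o/u, +10 for every other letter.
On native: n(cons)+10=x, a(vowel)+6=g, t(cons)+10=d, i(vowel)+6=o, v(cons)+10=f, e(vowel)+6=k.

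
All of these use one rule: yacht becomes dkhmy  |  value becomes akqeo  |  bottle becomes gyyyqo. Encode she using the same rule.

Two shifts are in play — +10 for a/e/i/o/u, +5 for every other letter.
On she: s(cons)+5=x, h(cons)+5=m, e(vowel)+10=o.

xmo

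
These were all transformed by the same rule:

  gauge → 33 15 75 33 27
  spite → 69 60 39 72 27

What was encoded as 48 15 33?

lag

g(#7)→33 and a(#1)→15: differences scale by 3, so n = 3·pos + 12. With a=1..z=26, the number is 3·pos + 12.
Reversing it on 48 15 33: 48→(48−12)÷3=12=l, 15→(15−12)÷3=1=a, 33→(33−12)÷3=7=g.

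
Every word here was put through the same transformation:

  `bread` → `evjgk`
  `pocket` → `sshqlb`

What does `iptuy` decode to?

Letter i (0-indexed) is shifted by i+3, so successive shifts are 3, 4, 5, ….
Undoing it on iptuy: i−3=f, p−4=l, t−5=o, u−6=o, y−7=r.

floor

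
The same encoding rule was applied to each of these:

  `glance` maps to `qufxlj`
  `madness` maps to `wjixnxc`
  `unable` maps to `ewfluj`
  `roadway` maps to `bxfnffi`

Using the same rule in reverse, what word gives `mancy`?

A repeating key of period 3 is used — shifts +10, +9, +5 over and over.
Undoing it on mancy: m−10=c, a−9=r, n−5=i, c−10=s, y−9=p.

crisp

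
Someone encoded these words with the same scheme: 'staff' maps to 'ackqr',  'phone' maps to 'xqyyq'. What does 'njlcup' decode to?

fabric

Letter i (0-indexed) is shifted by i+8, so successive shifts are 8, 9, 10, ….
Decoding njlcup: n−8=f, j−9=a, l−10=b, c−11=r, u−12=i, p−13=c.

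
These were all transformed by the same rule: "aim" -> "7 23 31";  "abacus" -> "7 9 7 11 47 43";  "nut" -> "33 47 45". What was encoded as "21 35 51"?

how

With a=1..z=26, the number is 2·pos + 5.
Decoding 21 35 51: 21→(21−5)÷2=8=h, 35→(35−5)÷2=15=o, 51→(51−5)÷2=23=w.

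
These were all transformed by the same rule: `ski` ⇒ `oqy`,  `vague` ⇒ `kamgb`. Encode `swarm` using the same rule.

The output letters match the input read backwards, each shifted +6: ski reversed is iks. Read the word backwards and shift each letter +6.
For swarm: reverse → mraws; then shift: m+6=s, r+6=x, a+6=g, w+6=c, s+6=y.

sxgcy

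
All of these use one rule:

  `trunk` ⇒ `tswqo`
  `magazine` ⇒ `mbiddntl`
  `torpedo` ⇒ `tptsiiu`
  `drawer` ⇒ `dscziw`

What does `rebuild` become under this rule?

rfdxmqj

Each letter shifts forward by its position index (0, 1, 2, …) — the shift grows by one for each successive letter.
For rebuild: r+0=r, e+1=f, b+2=d, u+3=x, i+4=m, l+5=q, d+6=j.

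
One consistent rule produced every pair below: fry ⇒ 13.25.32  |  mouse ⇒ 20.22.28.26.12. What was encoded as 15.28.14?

hug

f is letter #6 and maps to 13: an offset of 7. Letters become their 1-based position plus 7 (so a→8, b→9, …).
Reversing it on 15.28.14: 15→(15−7)÷1=8=h, 28→(28−7)÷1=21=u, 14→(14−7)÷1=7=g.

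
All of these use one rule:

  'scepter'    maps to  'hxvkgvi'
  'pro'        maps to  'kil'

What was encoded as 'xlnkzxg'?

compact

Each pair mirrors across the alphabet (s↔h, c↔x, e↔v): positions sum to 25. This is the alphabet-reversal cipher (Atbash): a becomes z, b becomes y, etc.
Undoing it on xlnkzxg: x↔c, l↔o, n↔m, k↔p, z↔a, x↔c, g↔t.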